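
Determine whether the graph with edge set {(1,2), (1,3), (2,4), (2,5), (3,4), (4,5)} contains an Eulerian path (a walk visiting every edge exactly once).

Step 1: Find the degree of each vertex:
  deg(1) = 2
  deg(2) = 3
  deg(3) = 2
  deg(4) = 3
  deg(5) = 2

Step 2: Count vertices with odd degree:
  Odd-degree vertices: 2, 4 (2 total)

Step 3: Apply Euler's theorem:
  - Eulerian circuit exists iff graph is connected and all vertices have even degree
  - Eulerian path exists iff graph is connected and has 0 or 2 odd-degree vertices

Graph is connected with exactly 2 odd-degree vertices (2, 4).
Eulerian path exists (starting and ending at the odd-degree vertices), but no Eulerian circuit.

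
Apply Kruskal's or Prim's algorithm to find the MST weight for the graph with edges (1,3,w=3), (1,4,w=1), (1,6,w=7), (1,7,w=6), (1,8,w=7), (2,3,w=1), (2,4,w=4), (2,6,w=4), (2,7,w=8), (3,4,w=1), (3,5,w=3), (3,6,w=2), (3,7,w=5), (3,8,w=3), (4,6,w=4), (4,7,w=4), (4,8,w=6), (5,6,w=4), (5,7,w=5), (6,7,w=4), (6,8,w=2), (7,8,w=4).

Apply Kruskal's algorithm (sort edges by weight, add if no cycle):

Sorted edges by weight:
  (1,4) w=1
  (2,3) w=1
  (3,4) w=1
  (3,6) w=2
  (6,8) w=2
  (1,3) w=3
  (3,8) w=3
  (3,5) w=3
  (2,4) w=4
  (2,6) w=4
  (4,6) w=4
  (4,7) w=4
  (5,6) w=4
  (6,7) w=4
  (7,8) w=4
  (3,7) w=5
  (5,7) w=5
  (1,7) w=6
  (4,8) w=6
  (1,6) w=7
  (1,8) w=7
  (2,7) w=8

Add edge (1,4) w=1 -- no cycle. Running total: 1
Add edge (2,3) w=1 -- no cycle. Running total: 2
Add edge (3,4) w=1 -- no cycle. Running total: 3
Add edge (3,6) w=2 -- no cycle. Running total: 5
Add edge (6,8) w=2 -- no cycle. Running total: 7
Skip edge (1,3) w=3 -- would create cycle
Skip edge (3,8) w=3 -- would create cycle
Add edge (3,5) w=3 -- no cycle. Running total: 10
Skip edge (2,4) w=4 -- would create cycle
Skip edge (2,6) w=4 -- would create cycle
Skip edge (4,6) w=4 -- would create cycle
Add edge (4,7) w=4 -- no cycle. Running total: 14

MST edges: (1,4,w=1), (2,3,w=1), (3,4,w=1), (3,6,w=2), (6,8,w=2), (3,5,w=3), (4,7,w=4)
Total MST weight: 1 + 1 + 1 + 2 + 2 + 3 + 4 = 14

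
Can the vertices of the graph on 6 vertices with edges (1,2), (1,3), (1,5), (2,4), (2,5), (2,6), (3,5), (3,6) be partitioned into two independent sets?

Step 1: Attempt 2-coloring using BFS:
  Start at vertex 1, assign color 0
  Color vertex 2 with color 1 (neighbor of 1)
  Color vertex 3 with color 1 (neighbor of 1)
  Color vertex 5 with color 1 (neighbor of 1)
  Color vertex 4 with color 0 (neighbor of 2)

Step 2: Conflict found! Vertices 2 and 5 are adjacent but have the same color.
This means the graph contains an odd cycle.

The graph is NOT bipartite.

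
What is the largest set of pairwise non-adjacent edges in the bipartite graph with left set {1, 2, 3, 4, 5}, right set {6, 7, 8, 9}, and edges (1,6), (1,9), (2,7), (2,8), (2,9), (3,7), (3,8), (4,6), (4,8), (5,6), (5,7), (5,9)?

Step 1: List the neighbors of each left vertex:
  1: 6, 9
  2: 7, 8, 9
  3: 7, 8
  4: 6, 8
  5: 6, 7, 9

Step 2: Greedily match left vertices, then look for augmenting paths:
  Match 1 -- 6
  Match 2 -- 7
  Match 3 -- 8
  Match 5 -- 9
  No augmenting path remains.

Step 3: Verify this is maximum:
  Matching size 4 = min(|L|, |R|) = min(5, 4), which is an upper bound, so this matching is maximum.

Maximum matching: {(1,6), (2,7), (3,8), (5,9)}
Size: 4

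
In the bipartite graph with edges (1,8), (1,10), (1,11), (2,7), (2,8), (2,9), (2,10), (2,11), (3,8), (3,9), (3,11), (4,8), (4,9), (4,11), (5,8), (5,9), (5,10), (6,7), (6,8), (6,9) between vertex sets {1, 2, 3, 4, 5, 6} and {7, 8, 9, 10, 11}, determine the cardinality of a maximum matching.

Step 1: List the neighbors of each left vertex:
  1: 8, 10, 11
  2: 7, 8, 9, 10, 11
  3: 8, 9, 11
  4: 8, 9, 11
  5: 8, 9, 10
  6: 7, 8, 9

Step 2: Greedily match left vertices, then look for augmenting paths:
  Match 1 -- 8
  Match 2 -- 7
  Match 3 -- 9
  Match 4 -- 11
  Match 5 -- 10
  No augmenting path remains.

Step 3: Verify this is maximum:
  Matching size 5 = min(|L|, |R|) = min(6, 5), which is an upper bound, so this matching is maximum.

Maximum matching: {(1,8), (2,7), (3,9), (4,11), (5,10)}
Size: 5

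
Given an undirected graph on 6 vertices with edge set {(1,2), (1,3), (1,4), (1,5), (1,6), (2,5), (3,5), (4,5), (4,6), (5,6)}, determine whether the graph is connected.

Step 1: Build adjacency list from edges:
  1: 2, 3, 4, 5, 6
  2: 1, 5
  3: 1, 5
  4: 1, 5, 6
  5: 1, 2, 3, 4, 6
  6: 1, 4, 5

Step 2: Run BFS/DFS from vertex 1:
  Visited: {1, 2, 3, 4, 5, 6}
  Reached 6 of 6 vertices

Step 3: All 6 vertices reached from vertex 1, so the graph is connected.
Answer: Yes, the graph is connected.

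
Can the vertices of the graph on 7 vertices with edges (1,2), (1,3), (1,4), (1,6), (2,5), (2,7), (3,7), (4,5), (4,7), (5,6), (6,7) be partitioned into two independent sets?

Step 1: Attempt 2-coloring using BFS:
  Start at vertex 1, assign color 0
  Color vertex 2 with color 1 (neighbor of 1)
  Color vertex 3 with color 1 (neighbor of 1)
  Color vertex 4 with color 1 (neighbor of 1)
  Color vertex 6 with color 1 (neighbor of 1)
  Color vertex 5 with color 0 (neighbor of 2)
  Color vertex 7 with color 0 (neighbor of 2)

Step 2: 2-coloring succeeded. No conflicts found.
  Set A (color 0): {1, 5, 7}
  Set B (color 1): {2, 3, 4, 6}

The graph is bipartite with partition {1, 5, 7}, {2, 3, 4, 6}.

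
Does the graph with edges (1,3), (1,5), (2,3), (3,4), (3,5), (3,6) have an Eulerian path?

Step 1: Find the degree of each vertex:
  deg(1) = 2
  deg(2) = 1
  deg(3) = 5
  deg(4) = 1
  deg(5) = 2
  deg(6) = 1

Step 2: Count vertices with odd degree:
  Odd-degree vertices: 2, 3, 4, 6 (4 total)

Step 3: Apply Euler's theorem:
  - Eulerian circuit exists iff graph is connected and all vertices have even degree
  - Eulerian path exists iff graph is connected and has 0 or 2 odd-degree vertices

Graph has 4 odd-degree vertices (need 0 or 2).
Neither Eulerian path nor Eulerian circuit exists.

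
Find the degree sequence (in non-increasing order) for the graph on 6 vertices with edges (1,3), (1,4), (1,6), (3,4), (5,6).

Step 1: Count edges incident to each vertex:
  deg(1) = 3 (neighbors: 3, 4, 6)
  deg(2) = 0 (neighbors: none)
  deg(3) = 2 (neighbors: 1, 4)
  deg(4) = 2 (neighbors: 1, 3)
  deg(5) = 1 (neighbors: 6)
  deg(6) = 2 (neighbors: 1, 5)

Step 2: Sort degrees in non-increasing order:
  Degrees: [3, 0, 2, 2, 1, 2] -> sorted: [3, 2, 2, 2, 1, 0]

Degree sequence: [3, 2, 2, 2, 1, 0]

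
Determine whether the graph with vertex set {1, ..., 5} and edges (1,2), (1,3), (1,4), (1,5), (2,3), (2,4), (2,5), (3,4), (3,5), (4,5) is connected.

Step 1: Build adjacency list from edges:
  1: 2, 3, 4, 5
  2: 1, 3, 4, 5
  3: 1, 2, 4, 5
  4: 1, 2, 3, 5
  5: 1, 2, 3, 4

Step 2: Run BFS/DFS from vertex 1:
  Visited: {1, 2, 3, 4, 5}
  Reached 5 of 5 vertices

Step 3: All 5 vertices reached from vertex 1, so the graph is connected.
Answer: Yes, the graph is connected.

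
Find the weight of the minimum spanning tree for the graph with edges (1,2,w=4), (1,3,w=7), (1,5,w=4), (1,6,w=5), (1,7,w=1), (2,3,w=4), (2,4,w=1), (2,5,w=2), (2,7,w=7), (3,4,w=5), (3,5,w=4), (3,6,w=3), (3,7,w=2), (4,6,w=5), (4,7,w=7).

Apply Kruskal's algorithm (sort edges by weight, add if no cycle):

Sorted edges by weight:
  (1,7) w=1
  (2,4) w=1
  (2,5) w=2
  (3,7) w=2
  (3,6) w=3
  (1,2) w=4
  (1,5) w=4
  (2,3) w=4
  (3,5) w=4
  (1,6) w=5
  (3,4) w=5
  (4,6) w=5
  (1,3) w=7
  (2,7) w=7
  (4,7) w=7

Add edge (1,7) w=1 -- no cycle. Running total: 1
Add edge (2,4) w=1 -- no cycle. Running total: 2
Add edge (2,5) w=2 -- no cycle. Running total: 4
Add edge (3,7) w=2 -- no cycle. Running total: 6
Add edge (3,6) w=3 -- no cycle. Running total: 9
Add edge (1,2) w=4 -- no cycle. Running total: 13

MST edges: (1,7,w=1), (2,4,w=1), (2,5,w=2), (3,7,w=2), (3,6,w=3), (1,2,w=4)
Total MST weight: 1 + 1 + 2 + 2 + 3 + 4 = 13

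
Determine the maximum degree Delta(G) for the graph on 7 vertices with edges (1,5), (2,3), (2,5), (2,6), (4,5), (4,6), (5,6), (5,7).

Step 1: Count edges incident to each vertex:
  deg(1) = 1 (neighbors: 5)
  deg(2) = 3 (neighbors: 3, 5, 6)
  deg(3) = 1 (neighbors: 2)
  deg(4) = 2 (neighbors: 5, 6)
  deg(5) = 5 (neighbors: 1, 2, 4, 6, 7)
  deg(6) = 3 (neighbors: 2, 4, 5)
  deg(7) = 1 (neighbors: 5)

Step 2: Find maximum:
  max(1, 3, 1, 2, 5, 3, 1) = 5 (vertex 5)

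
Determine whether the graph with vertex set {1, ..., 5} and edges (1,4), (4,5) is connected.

Step 1: Build adjacency list from edges:
  1: 4
  2: (none)
  3: (none)
  4: 1, 5
  5: 4

Step 2: Run BFS/DFS from vertex 1:
  Visited: {1, 4, 5}
  Reached 3 of 5 vertices

Step 3: Only 3 of 5 vertices reached. Graph is disconnected.
Connected components: {1, 4, 5}, {2}, {3}
Answer: No, the graph is not connected (3 components).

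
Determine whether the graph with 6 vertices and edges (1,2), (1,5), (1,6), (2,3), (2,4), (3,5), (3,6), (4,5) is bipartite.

Step 1: Attempt 2-coloring using BFS:
  Start at vertex 1, assign color 0
  Color vertex 2 with color 1 (neighbor of 1)
  Color vertex 5 with color 1 (neighbor of 1)
  Color vertex 6 with color 1 (neighbor of 1)
  Color vertex 3 with color 0 (neighbor of 2)
  Color vertex 4 with color 0 (neighbor of 2)

Step 2: 2-coloring succeeded. No conflicts found.
  Set A (color 0): {1, 3, 4}
  Set B (color 1): {2, 5, 6}

The graph is bipartite with partition {1, 3, 4}, {2, 5, 6}.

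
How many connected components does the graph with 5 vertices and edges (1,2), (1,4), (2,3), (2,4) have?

Step 1: Build adjacency list from edges:
  1: 2, 4
  2: 1, 3, 4
  3: 2
  4: 1, 2
  5: (none)

Step 2: Run BFS/DFS from vertex 1:
  Visited: {1, 2, 4, 3}
  Reached 4 of 5 vertices

Step 3: Only 4 of 5 vertices reached. Graph is disconnected.
Connected components: {1, 2, 3, 4}, {5}
Number of connected components: 2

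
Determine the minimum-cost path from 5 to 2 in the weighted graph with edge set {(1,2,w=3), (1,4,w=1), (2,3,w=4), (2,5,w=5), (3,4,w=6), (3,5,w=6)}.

Step 1: Build adjacency list with weights:
  1: 2(w=3), 4(w=1)
  2: 1(w=3), 3(w=4), 5(w=5)
  3: 2(w=4), 4(w=6), 5(w=6)
  4: 1(w=1), 3(w=6)
  5: 2(w=5), 3(w=6)

Step 2: Apply Dijkstra's algorithm from vertex 5:
  Visit vertex 5 (distance=0)
    Update dist[2] = 5
    Update dist[3] = 6
  Visit vertex 2 (distance=5)
    Update dist[1] = 8

Step 3: Shortest path: 5 -> 2
Total weight: 5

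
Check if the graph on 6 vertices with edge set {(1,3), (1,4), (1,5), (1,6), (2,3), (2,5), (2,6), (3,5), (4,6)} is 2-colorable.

Step 1: Attempt 2-coloring using BFS:
  Start at vertex 1, assign color 0
  Color vertex 3 with color 1 (neighbor of 1)
  Color vertex 4 with color 1 (neighbor of 1)
  Color vertex 5 with color 1 (neighbor of 1)
  Color vertex 6 with color 1 (neighbor of 1)
  Color vertex 2 with color 0 (neighbor of 3)

Step 2: Conflict found! Vertices 3 and 5 are adjacent but have the same color.
This means the graph contains an odd cycle.

The graph is NOT bipartite.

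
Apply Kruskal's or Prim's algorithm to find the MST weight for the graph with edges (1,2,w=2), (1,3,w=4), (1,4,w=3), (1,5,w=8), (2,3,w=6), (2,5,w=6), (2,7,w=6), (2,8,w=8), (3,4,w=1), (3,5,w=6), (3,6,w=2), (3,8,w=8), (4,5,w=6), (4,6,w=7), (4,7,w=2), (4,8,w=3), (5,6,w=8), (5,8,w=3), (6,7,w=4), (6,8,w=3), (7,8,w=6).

Apply Kruskal's algorithm (sort edges by weight, add if no cycle):

Sorted edges by weight:
  (3,4) w=1
  (1,2) w=2
  (3,6) w=2
  (4,7) w=2
  (1,4) w=3
  (4,8) w=3
  (5,8) w=3
  (6,8) w=3
  (1,3) w=4
  (6,7) w=4
  (2,7) w=6
  (2,5) w=6
  (2,3) w=6
  (3,5) w=6
  (4,5) w=6
  (7,8) w=6
  (4,6) w=7
  (1,5) w=8
  (2,8) w=8
  (3,8) w=8
  (5,6) w=8

Add edge (3,4) w=1 -- no cycle. Running total: 1
Add edge (1,2) w=2 -- no cycle. Running total: 3
Add edge (3,6) w=2 -- no cycle. Running total: 5
Add edge (4,7) w=2 -- no cycle. Running total: 7
Add edge (1,4) w=3 -- no cycle. Running total: 10
Add edge (4,8) w=3 -- no cycle. Running total: 13
Add edge (5,8) w=3 -- no cycle. Running total: 16

MST edges: (3,4,w=1), (1,2,w=2), (3,6,w=2), (4,7,w=2), (1,4,w=3), (4,8,w=3), (5,8,w=3)
Total MST weight: 1 + 2 + 2 + 2 + 3 + 3 + 3 = 16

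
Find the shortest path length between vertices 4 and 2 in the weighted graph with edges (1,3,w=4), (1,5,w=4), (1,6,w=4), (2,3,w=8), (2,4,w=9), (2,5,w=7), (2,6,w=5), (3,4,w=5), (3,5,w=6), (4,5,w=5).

Step 1: Build adjacency list with weights:
  1: 3(w=4), 5(w=4), 6(w=4)
  2: 3(w=8), 4(w=9), 5(w=7), 6(w=5)
  3: 1(w=4), 2(w=8), 4(w=5), 5(w=6)
  4: 2(w=9), 3(w=5), 5(w=5)
  5: 1(w=4), 2(w=7), 3(w=6), 4(w=5)
  6: 1(w=4), 2(w=5)

Step 2: Apply Dijkstra's algorithm from vertex 4:
  Visit vertex 4 (distance=0)
    Update dist[2] = 9
    Update dist[3] = 5
    Update dist[5] = 5
  Visit vertex 3 (distance=5)
    Update dist[1] = 9
  Visit vertex 5 (distance=5)
  Visit vertex 1 (distance=9)
    Update dist[6] = 13
  Visit vertex 2 (distance=9)

Step 3: Shortest path: 4 -> 2
Total weight: 9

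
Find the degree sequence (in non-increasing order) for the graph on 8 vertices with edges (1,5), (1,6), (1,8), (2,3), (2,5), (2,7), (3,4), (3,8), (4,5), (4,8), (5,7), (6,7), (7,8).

Step 1: Count edges incident to each vertex:
  deg(1) = 3 (neighbors: 5, 6, 8)
  deg(2) = 3 (neighbors: 3, 5, 7)
  deg(3) = 3 (neighbors: 2, 4, 8)
  deg(4) = 3 (neighbors: 3, 5, 8)
  deg(5) = 4 (neighbors: 1, 2, 4, 7)
  deg(6) = 2 (neighbors: 1, 7)
  deg(7) = 4 (neighbors: 2, 5, 6, 8)
  deg(8) = 4 (neighbors: 1, 3, 4, 7)

Step 2: Sort degrees in non-increasing order:
  Degrees: [3, 3, 3, 3, 4, 2, 4, 4] -> sorted: [4, 4, 4, 3, 3, 3, 3, 2]

Degree sequence: [4, 4, 4, 3, 3, 3, 3, 2]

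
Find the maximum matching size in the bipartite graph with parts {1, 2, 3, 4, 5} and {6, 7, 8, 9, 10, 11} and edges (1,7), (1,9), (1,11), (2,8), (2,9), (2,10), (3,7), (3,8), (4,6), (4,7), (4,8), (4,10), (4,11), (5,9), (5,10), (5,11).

Step 1: List the neighbors of each left vertex:
  1: 7, 9, 11
  2: 8, 9, 10
  3: 7, 8
  4: 6, 7, 8, 10, 11
  5: 9, 10, 11

Step 2: Greedily match left vertices, then look for augmenting paths:
  Match 1 -- 11
  Match 2 -- 8
  Match 3 -- 7
  Match 4 -- 6
  Match 5 -- 9
  No augmenting path remains.

Step 3: Verify this is maximum:
  Matching size 5 = min(|L|, |R|) = min(5, 6), which is an upper bound, so this matching is maximum.

Maximum matching: {(1,11), (2,8), (3,7), (4,6), (5,9)}
Size: 5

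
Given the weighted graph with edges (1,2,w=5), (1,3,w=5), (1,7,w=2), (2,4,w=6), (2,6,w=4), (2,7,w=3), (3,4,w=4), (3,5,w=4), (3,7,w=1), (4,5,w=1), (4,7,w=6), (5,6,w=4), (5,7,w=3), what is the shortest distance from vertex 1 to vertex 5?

Step 1: Build adjacency list with weights:
  1: 2(w=5), 3(w=5), 7(w=2)
  2: 1(w=5), 4(w=6), 6(w=4), 7(w=3)
  3: 1(w=5), 4(w=4), 5(w=4), 7(w=1)
  4: 2(w=6), 3(w=4), 5(w=1), 7(w=6)
  5: 3(w=4), 4(w=1), 6(w=4), 7(w=3)
  6: 2(w=4), 5(w=4)
  7: 1(w=2), 2(w=3), 3(w=1), 4(w=6), 5(w=3)

Step 2: Apply Dijkstra's algorithm from vertex 1:
  Visit vertex 1 (distance=0)
    Update dist[2] = 5
    Update dist[3] = 5
    Update dist[7] = 2
  Visit vertex 7 (distance=2)
    Update dist[3] = 3
    Update dist[4] = 8
    Update dist[5] = 5
  Visit vertex 3 (distance=3)
    Update dist[4] = 7
  Visit vertex 2 (distance=5)
    Update dist[6] = 9
  Visit vertex 5 (distance=5)
    Update dist[4] = 6

Step 3: Shortest path: 1 -> 7 -> 5
Total weight: 2 + 3 = 5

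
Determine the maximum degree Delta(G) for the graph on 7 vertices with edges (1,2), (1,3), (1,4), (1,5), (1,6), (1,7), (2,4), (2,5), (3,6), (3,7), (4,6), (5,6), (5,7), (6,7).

Step 1: Count edges incident to each vertex:
  deg(1) = 6 (neighbors: 2, 3, 4, 5, 6, 7)
  deg(2) = 3 (neighbors: 1, 4, 5)
  deg(3) = 3 (neighbors: 1, 6, 7)
  deg(4) = 3 (neighbors: 1, 2, 6)
  deg(5) = 4 (neighbors: 1, 2, 6, 7)
  deg(6) = 5 (neighbors: 1, 3, 4, 5, 7)
  deg(7) = 4 (neighbors: 1, 3, 5, 6)

Step 2: Find maximum:
  max(6, 3, 3, 3, 4, 5, 4) = 6 (vertex 1)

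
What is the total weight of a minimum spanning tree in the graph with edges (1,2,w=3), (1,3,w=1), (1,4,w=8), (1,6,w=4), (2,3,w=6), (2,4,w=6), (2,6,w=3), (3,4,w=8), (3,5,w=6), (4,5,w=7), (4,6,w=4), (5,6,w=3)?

Apply Kruskal's algorithm (sort edges by weight, add if no cycle):

Sorted edges by weight:
  (1,3) w=1
  (1,2) w=3
  (2,6) w=3
  (5,6) w=3
  (1,6) w=4
  (4,6) w=4
  (2,3) w=6
  (2,4) w=6
  (3,5) w=6
  (4,5) w=7
  (1,4) w=8
  (3,4) w=8

Add edge (1,3) w=1 -- no cycle. Running total: 1
Add edge (1,2) w=3 -- no cycle. Running total: 4
Add edge (2,6) w=3 -- no cycle. Running total: 7
Add edge (5,6) w=3 -- no cycle. Running total: 10
Skip edge (1,6) w=4 -- would create cycle
Add edge (4,6) w=4 -- no cycle. Running total: 14

MST edges: (1,3,w=1), (1,2,w=3), (2,6,w=3), (5,6,w=3), (4,6,w=4)
Total MST weight: 1 + 3 + 3 + 3 + 4 = 14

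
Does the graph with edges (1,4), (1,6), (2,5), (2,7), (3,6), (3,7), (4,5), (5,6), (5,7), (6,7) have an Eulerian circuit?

Step 1: Find the degree of each vertex:
  deg(1) = 2
  deg(2) = 2
  deg(3) = 2
  deg(4) = 2
  deg(5) = 4
  deg(6) = 4
  deg(7) = 4

Step 2: Count vertices with odd degree:
  All vertices have even degree (0 odd-degree vertices)

Step 3: Apply Euler's theorem:
  - Eulerian circuit exists iff graph is connected and all vertices have even degree
  - Eulerian path exists iff graph is connected and has 0 or 2 odd-degree vertices

Graph is connected with 0 odd-degree vertices.
Both Eulerian circuit and Eulerian path exist.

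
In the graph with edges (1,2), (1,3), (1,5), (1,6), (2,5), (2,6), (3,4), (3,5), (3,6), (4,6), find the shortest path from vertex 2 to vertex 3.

Step 1: Build adjacency list:
  1: 2, 3, 5, 6
  2: 1, 5, 6
  3: 1, 4, 5, 6
  4: 3, 6
  5: 1, 2, 3
  6: 1, 2, 3, 4

Step 2: BFS from vertex 2 to find shortest path to 3:
  vertex 1 reached at distance 1
  vertex 5 reached at distance 1
  vertex 6 reached at distance 1
  vertex 3 reached at distance 2

Step 3: Shortest path: 2 -> 5 -> 3
Path length: 2 edges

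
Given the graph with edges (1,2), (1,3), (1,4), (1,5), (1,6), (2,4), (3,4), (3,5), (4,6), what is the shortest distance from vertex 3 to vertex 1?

Step 1: Build adjacency list:
  1: 2, 3, 4, 5, 6
  2: 1, 4
  3: 1, 4, 5
  4: 1, 2, 3, 6
  5: 1, 3
  6: 1, 4

Step 2: BFS from vertex 3 to find shortest path to 1:
  vertex 1 reached at distance 1

Step 3: Shortest path: 3 -> 1
Path length: 1 edge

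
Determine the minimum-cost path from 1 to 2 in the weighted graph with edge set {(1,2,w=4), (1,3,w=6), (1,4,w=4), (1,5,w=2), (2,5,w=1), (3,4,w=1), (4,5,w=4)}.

Step 1: Build adjacency list with weights:
  1: 2(w=4), 3(w=6), 4(w=4), 5(w=2)
  2: 1(w=4), 5(w=1)
  3: 1(w=6), 4(w=1)
  4: 1(w=4), 3(w=1), 5(w=4)
  5: 1(w=2), 2(w=1), 4(w=4)

Step 2: Apply Dijkstra's algorithm from vertex 1:
  Visit vertex 1 (distance=0)
    Update dist[2] = 4
    Update dist[3] = 6
    Update dist[4] = 4
    Update dist[5] = 2
  Visit vertex 5 (distance=2)
    Update dist[2] = 3
  Visit vertex 2 (distance=3)

Step 3: Shortest path: 1 -> 5 -> 2
Total weight: 2 + 1 = 3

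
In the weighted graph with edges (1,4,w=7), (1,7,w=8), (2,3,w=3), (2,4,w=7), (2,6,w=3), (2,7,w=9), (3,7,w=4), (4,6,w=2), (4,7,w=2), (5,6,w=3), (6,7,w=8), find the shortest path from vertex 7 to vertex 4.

Step 1: Build adjacency list with weights:
  1: 4(w=7), 7(w=8)
  2: 3(w=3), 4(w=7), 6(w=3), 7(w=9)
  3: 2(w=3), 7(w=4)
  4: 1(w=7), 2(w=7), 6(w=2), 7(w=2)
  5: 6(w=3)
  6: 2(w=3), 4(w=2), 5(w=3), 7(w=8)
  7: 1(w=8), 2(w=9), 3(w=4), 4(w=2), 6(w=8)

Step 2: Apply Dijkstra's algorithm from vertex 7:
  Visit vertex 7 (distance=0)
    Update dist[1] = 8
    Update dist[2] = 9
    Update dist[3] = 4
    Update dist[4] = 2
    Update dist[6] = 8
  Visit vertex 4 (distance=2)
    Update dist[6] = 4

Step 3: Shortest path: 7 -> 4
Total weight: 2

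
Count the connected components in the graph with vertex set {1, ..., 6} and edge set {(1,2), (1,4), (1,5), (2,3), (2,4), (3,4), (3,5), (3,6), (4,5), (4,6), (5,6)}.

Step 1: Build adjacency list from edges:
  1: 2, 4, 5
  2: 1, 3, 4
  3: 2, 4, 5, 6
  4: 1, 2, 3, 5, 6
  5: 1, 3, 4, 6
  6: 3, 4, 5

Step 2: Run BFS/DFS from vertex 1:
  Visited: {1, 2, 4, 5, 3, 6}
  Reached 6 of 6 vertices

Step 3: All 6 vertices reached from vertex 1, so the graph is connected.
Number of connected components: 1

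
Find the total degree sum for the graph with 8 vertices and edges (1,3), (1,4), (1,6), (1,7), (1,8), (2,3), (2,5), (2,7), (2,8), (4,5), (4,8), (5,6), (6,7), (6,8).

Step 1: Count edges incident to each vertex:
  deg(1) = 5 (neighbors: 3, 4, 6, 7, 8)
  deg(2) = 4 (neighbors: 3, 5, 7, 8)
  deg(3) = 2 (neighbors: 1, 2)
  deg(4) = 3 (neighbors: 1, 5, 8)
  deg(5) = 3 (neighbors: 2, 4, 6)
  deg(6) = 4 (neighbors: 1, 5, 7, 8)
  deg(7) = 3 (neighbors: 1, 2, 6)
  deg(8) = 4 (neighbors: 1, 2, 4, 6)

Step 2: Sum all degrees:
  5 + 4 + 2 + 3 + 3 + 4 + 3 + 4 = 28

Verification: sum of degrees = 2 * |E| = 2 * 14 = 28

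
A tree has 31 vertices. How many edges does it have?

A tree on n vertices always has exactly n - 1 edges.
For n = 31: edges = 31 - 1 = 30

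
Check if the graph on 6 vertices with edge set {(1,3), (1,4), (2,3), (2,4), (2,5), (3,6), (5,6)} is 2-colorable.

Step 1: Attempt 2-coloring using BFS:
  Start at vertex 1, assign color 0
  Color vertex 3 with color 1 (neighbor of 1)
  Color vertex 4 with color 1 (neighbor of 1)
  Color vertex 2 with color 0 (neighbor of 3)
  Color vertex 6 with color 0 (neighbor of 3)
  Color vertex 5 with color 1 (neighbor of 2)

Step 2: 2-coloring succeeded. No conflicts found.
  Set A (color 0): {1, 2, 6}
  Set B (color 1): {3, 4, 5}

The graph is bipartite with partition {1, 2, 6}, {3, 4, 5}.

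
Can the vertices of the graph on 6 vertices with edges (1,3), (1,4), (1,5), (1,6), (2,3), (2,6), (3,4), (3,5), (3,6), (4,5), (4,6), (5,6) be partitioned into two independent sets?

Step 1: Attempt 2-coloring using BFS:
  Start at vertex 1, assign color 0
  Color vertex 3 with color 1 (neighbor of 1)
  Color vertex 4 with color 1 (neighbor of 1)
  Color vertex 5 with color 1 (neighbor of 1)
  Color vertex 6 with color 1 (neighbor of 1)
  Color vertex 2 with color 0 (neighbor of 3)

Step 2: Conflict found! Vertices 3 and 4 are adjacent but have the same color.
This means the graph contains an odd cycle.

The graph is NOT bipartite.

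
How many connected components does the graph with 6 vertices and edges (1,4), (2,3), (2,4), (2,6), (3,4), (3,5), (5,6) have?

Step 1: Build adjacency list from edges:
  1: 4
  2: 3, 4, 6
  3: 2, 4, 5
  4: 1, 2, 3
  5: 3, 6
  6: 2, 5

Step 2: Run BFS/DFS from vertex 1:
  Visited: {1, 4, 2, 3, 6, 5}
  Reached 6 of 6 vertices

Step 3: All 6 vertices reached from vertex 1, so the graph is connected.
Number of connected components: 1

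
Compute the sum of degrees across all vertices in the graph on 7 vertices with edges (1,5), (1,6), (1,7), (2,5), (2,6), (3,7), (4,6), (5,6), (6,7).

Step 1: Count edges incident to each vertex:
  deg(1) = 3 (neighbors: 5, 6, 7)
  deg(2) = 2 (neighbors: 5, 6)
  deg(3) = 1 (neighbors: 7)
  deg(4) = 1 (neighbors: 6)
  deg(5) = 3 (neighbors: 1, 2, 6)
  deg(6) = 5 (neighbors: 1, 2, 4, 5, 7)
  deg(7) = 3 (neighbors: 1, 3, 6)

Step 2: Sum all degrees:
  3 + 2 + 1 + 1 + 3 + 5 + 3 = 18

Verification: sum of degrees = 2 * |E| = 2 * 9 = 18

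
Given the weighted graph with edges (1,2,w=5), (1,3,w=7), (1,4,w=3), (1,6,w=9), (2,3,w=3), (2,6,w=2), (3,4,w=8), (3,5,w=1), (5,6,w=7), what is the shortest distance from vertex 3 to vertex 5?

Step 1: Build adjacency list with weights:
  1: 2(w=5), 3(w=7), 4(w=3), 6(w=9)
  2: 1(w=5), 3(w=3), 6(w=2)
  3: 1(w=7), 2(w=3), 4(w=8), 5(w=1)
  4: 1(w=3), 3(w=8)
  5: 3(w=1), 6(w=7)
  6: 1(w=9), 2(w=2), 5(w=7)

Step 2: Apply Dijkstra's algorithm from vertex 3:
  Visit vertex 3 (distance=0)
    Update dist[1] = 7
    Update dist[2] = 3
    Update dist[4] = 8
    Update dist[5] = 1
  Visit vertex 5 (distance=1)
    Update dist[6] = 8

Step 3: Shortest path: 3 -> 5
Total weight: 1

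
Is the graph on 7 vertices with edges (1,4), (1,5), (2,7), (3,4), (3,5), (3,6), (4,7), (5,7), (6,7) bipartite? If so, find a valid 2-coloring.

Step 1: Attempt 2-coloring using BFS:
  Start at vertex 1, assign color 0
  Color vertex 4 with color 1 (neighbor of 1)
  Color vertex 5 with color 1 (neighbor of 1)
  Color vertex 3 with color 0 (neighbor of 4)
  Color vertex 7 with color 0 (neighbor of 4)
  Color vertex 6 with color 1 (neighbor of 3)
  Color vertex 2 with color 1 (neighbor of 7)

Step 2: 2-coloring succeeded. No conflicts found.
  Set A (color 0): {1, 3, 7}
  Set B (color 1): {2, 4, 5, 6}

The graph is bipartite with partition {1, 3, 7}, {2, 4, 5, 6}.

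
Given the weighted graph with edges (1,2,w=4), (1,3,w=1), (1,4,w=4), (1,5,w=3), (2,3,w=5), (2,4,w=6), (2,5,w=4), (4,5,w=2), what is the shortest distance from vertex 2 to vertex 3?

Step 1: Build adjacency list with weights:
  1: 2(w=4), 3(w=1), 4(w=4), 5(w=3)
  2: 1(w=4), 3(w=5), 4(w=6), 5(w=4)
  3: 1(w=1), 2(w=5)
  4: 1(w=4), 2(w=6), 5(w=2)
  5: 1(w=3), 2(w=4), 4(w=2)

Step 2: Apply Dijkstra's algorithm from vertex 2:
  Visit vertex 2 (distance=0)
    Update dist[1] = 4
    Update dist[3] = 5
    Update dist[4] = 6
    Update dist[5] = 4
  Visit vertex 1 (distance=4)
  Visit vertex 5 (distance=4)
  Visit vertex 3 (distance=5)

Step 3: Shortest path: 2 -> 3
Total weight: 5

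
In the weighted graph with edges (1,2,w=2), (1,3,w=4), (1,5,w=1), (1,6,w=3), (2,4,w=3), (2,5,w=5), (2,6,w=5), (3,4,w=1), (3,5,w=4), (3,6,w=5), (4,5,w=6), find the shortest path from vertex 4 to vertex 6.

Step 1: Build adjacency list with weights:
  1: 2(w=2), 3(w=4), 5(w=1), 6(w=3)
  2: 1(w=2), 4(w=3), 5(w=5), 6(w=5)
  3: 1(w=4), 4(w=1), 5(w=4), 6(w=5)
  4: 2(w=3), 3(w=1), 5(w=6)
  5: 1(w=1), 2(w=5), 3(w=4), 4(w=6)
  6: 1(w=3), 2(w=5), 3(w=5)

Step 2: Apply Dijkstra's algorithm from vertex 4:
  Visit vertex 4 (distance=0)
    Update dist[2] = 3
    Update dist[3] = 1
    Update dist[5] = 6
  Visit vertex 3 (distance=1)
    Update dist[1] = 5
    Update dist[5] = 5
    Update dist[6] = 6
  Visit vertex 2 (distance=3)
  Visit vertex 1 (distance=5)
  Visit vertex 5 (distance=5)
  Visit vertex 6 (distance=6)

Step 3: Shortest path: 4 -> 3 -> 6
Total weight: 1 + 5 = 6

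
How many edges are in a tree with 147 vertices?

A tree on n vertices always has exactly n - 1 edges.
For n = 147: edges = 147 - 1 = 146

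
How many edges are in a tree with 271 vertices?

A tree on n vertices always has exactly n - 1 edges.
For n = 271: edges = 271 - 1 = 270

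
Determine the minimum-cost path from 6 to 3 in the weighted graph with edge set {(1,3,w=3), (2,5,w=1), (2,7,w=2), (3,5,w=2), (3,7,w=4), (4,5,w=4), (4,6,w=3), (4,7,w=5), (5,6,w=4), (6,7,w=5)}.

Step 1: Build adjacency list with weights:
  1: 3(w=3)
  2: 5(w=1), 7(w=2)
  3: 1(w=3), 5(w=2), 7(w=4)
  4: 5(w=4), 6(w=3), 7(w=5)
  5: 2(w=1), 3(w=2), 4(w=4), 6(w=4)
  6: 4(w=3), 5(w=4), 7(w=5)
  7: 2(w=2), 3(w=4), 4(w=5), 6(w=5)

Step 2: Apply Dijkstra's algorithm from vertex 6:
  Visit vertex 6 (distance=0)
    Update dist[4] = 3
    Update dist[5] = 4
    Update dist[7] = 5
  Visit vertex 4 (distance=3)
  Visit vertex 5 (distance=4)
    Update dist[2] = 5
    Update dist[3] = 6
  Visit vertex 2 (distance=5)
  Visit vertex 7 (distance=5)
  Visit vertex 3 (distance=6)
    Update dist[1] = 9

Step 3: Shortest path: 6 -> 5 -> 3
Total weight: 4 + 2 = 6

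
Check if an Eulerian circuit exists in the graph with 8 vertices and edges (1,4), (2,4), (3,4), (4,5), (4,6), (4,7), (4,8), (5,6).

Step 1: Find the degree of each vertex:
  deg(1) = 1
  deg(2) = 1
  deg(3) = 1
  deg(4) = 7
  deg(5) = 2
  deg(6) = 2
  deg(7) = 1
  deg(8) = 1

Step 2: Count vertices with odd degree:
  Odd-degree vertices: 1, 2, 3, 4, 7, 8 (6 total)

Step 3: Apply Euler's theorem:
  - Eulerian circuit exists iff graph is connected and all vertices have even degree
  - Eulerian path exists iff graph is connected and has 0 or 2 odd-degree vertices

Graph has 6 odd-degree vertices (need 0 or 2).
Neither Eulerian path nor Eulerian circuit exists.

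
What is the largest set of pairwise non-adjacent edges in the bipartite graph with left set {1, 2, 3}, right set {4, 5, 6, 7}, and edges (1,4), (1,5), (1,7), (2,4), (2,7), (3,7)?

Step 1: List the neighbors of each left vertex:
  1: 4, 5, 7
  2: 4, 7
  3: 7

Step 2: Greedily match left vertices, then look for augmenting paths:
  Match 1 -- 5
  Match 2 -- 4
  Match 3 -- 7
  No augmenting path remains.

Step 3: Verify this is maximum:
  Matching size 3 = min(|L|, |R|) = min(3, 4), which is an upper bound, so this matching is maximum.

Maximum matching: {(1,5), (2,4), (3,7)}
Size: 3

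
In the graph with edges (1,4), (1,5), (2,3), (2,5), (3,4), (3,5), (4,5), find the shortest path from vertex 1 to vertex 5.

Step 1: Build adjacency list:
  1: 4, 5
  2: 3, 5
  3: 2, 4, 5
  4: 1, 3, 5
  5: 1, 2, 3, 4

Step 2: BFS from vertex 1 to find shortest path to 5:
  vertex 4 reached at distance 1
  vertex 5 reached at distance 1

Step 3: Shortest path: 1 -> 5
Path length: 1 edge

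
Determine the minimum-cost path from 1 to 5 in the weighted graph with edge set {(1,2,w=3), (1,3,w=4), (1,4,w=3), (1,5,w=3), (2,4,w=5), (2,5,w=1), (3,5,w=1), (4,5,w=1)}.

Step 1: Build adjacency list with weights:
  1: 2(w=3), 3(w=4), 4(w=3), 5(w=3)
  2: 1(w=3), 4(w=5), 5(w=1)
  3: 1(w=4), 5(w=1)
  4: 1(w=3), 2(w=5), 5(w=1)
  5: 1(w=3), 2(w=1), 3(w=1), 4(w=1)

Step 2: Apply Dijkstra's algorithm from vertex 1:
  Visit vertex 1 (distance=0)
    Update dist[2] = 3
    Update dist[3] = 4
    Update dist[4] = 3
    Update dist[5] = 3
  Visit vertex 2 (distance=3)
  Visit vertex 4 (distance=3)
  Visit vertex 5 (distance=3)

Step 3: Shortest path: 1 -> 5
Total weight: 3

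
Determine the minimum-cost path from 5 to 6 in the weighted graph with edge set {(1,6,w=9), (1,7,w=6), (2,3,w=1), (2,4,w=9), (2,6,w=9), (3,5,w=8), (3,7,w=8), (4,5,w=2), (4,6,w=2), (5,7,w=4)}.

Step 1: Build adjacency list with weights:
  1: 6(w=9), 7(w=6)
  2: 3(w=1), 4(w=9), 6(w=9)
  3: 2(w=1), 5(w=8), 7(w=8)
  4: 2(w=9), 5(w=2), 6(w=2)
  5: 3(w=8), 4(w=2), 7(w=4)
  6: 1(w=9), 2(w=9), 4(w=2)
  7: 1(w=6), 3(w=8), 5(w=4)

Step 2: Apply Dijkstra's algorithm from vertex 5:
  Visit vertex 5 (distance=0)
    Update dist[3] = 8
    Update dist[4] = 2
    Update dist[7] = 4
  Visit vertex 4 (distance=2)
    Update dist[2] = 11
    Update dist[6] = 4
  Visit vertex 6 (distance=4)
    Update dist[1] = 13

Step 3: Shortest path: 5 -> 4 -> 6
Total weight: 2 + 2 = 4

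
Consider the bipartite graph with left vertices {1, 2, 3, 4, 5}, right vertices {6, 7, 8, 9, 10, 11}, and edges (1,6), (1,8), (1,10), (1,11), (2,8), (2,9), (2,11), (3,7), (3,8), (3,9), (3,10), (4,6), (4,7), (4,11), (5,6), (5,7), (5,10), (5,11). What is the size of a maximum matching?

Step 1: List the neighbors of each left vertex:
  1: 6, 8, 10, 11
  2: 8, 9, 11
  3: 7, 8, 9, 10
  4: 6, 7, 11
  5: 6, 7, 10, 11

Step 2: Greedily match left vertices, then look for augmenting paths:
  Match 1 -- 6
  Match 2 -- 8
  Match 3 -- 7
  Match 4 -- 11
  Match 5 -- 10
  No augmenting path remains.

Step 3: Verify this is maximum:
  Matching size 5 = min(|L|, |R|) = min(5, 6), which is an upper bound, so this matching is maximum.

Maximum matching: {(1,6), (2,8), (3,7), (4,11), (5,10)}
Size: 5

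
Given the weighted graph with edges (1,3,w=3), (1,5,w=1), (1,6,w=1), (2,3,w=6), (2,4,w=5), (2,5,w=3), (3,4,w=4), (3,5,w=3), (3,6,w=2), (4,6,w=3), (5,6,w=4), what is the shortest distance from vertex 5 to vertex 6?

Step 1: Build adjacency list with weights:
  1: 3(w=3), 5(w=1), 6(w=1)
  2: 3(w=6), 4(w=5), 5(w=3)
  3: 1(w=3), 2(w=6), 4(w=4), 5(w=3), 6(w=2)
  4: 2(w=5), 3(w=4), 6(w=3)
  5: 1(w=1), 2(w=3), 3(w=3), 6(w=4)
  6: 1(w=1), 3(w=2), 4(w=3), 5(w=4)

Step 2: Apply Dijkstra's algorithm from vertex 5:
  Visit vertex 5 (distance=0)
    Update dist[1] = 1
    Update dist[2] = 3
    Update dist[3] = 3
    Update dist[6] = 4
  Visit vertex 1 (distance=1)
    Update dist[6] = 2
  Visit vertex 6 (distance=2)
    Update dist[4] = 5

Step 3: Shortest path: 5 -> 1 -> 6
Total weight: 1 + 1 = 2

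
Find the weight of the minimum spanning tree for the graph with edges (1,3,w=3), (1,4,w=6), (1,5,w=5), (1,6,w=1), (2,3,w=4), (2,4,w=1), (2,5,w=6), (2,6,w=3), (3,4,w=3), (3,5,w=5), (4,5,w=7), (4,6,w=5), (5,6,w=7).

Apply Kruskal's algorithm (sort edges by weight, add if no cycle):

Sorted edges by weight:
  (1,6) w=1
  (2,4) w=1
  (1,3) w=3
  (2,6) w=3
  (3,4) w=3
  (2,3) w=4
  (1,5) w=5
  (3,5) w=5
  (4,6) w=5
  (1,4) w=6
  (2,5) w=6
  (4,5) w=7
  (5,6) w=7

Add edge (1,6) w=1 -- no cycle. Running total: 1
Add edge (2,4) w=1 -- no cycle. Running total: 2
Add edge (1,3) w=3 -- no cycle. Running total: 5
Add edge (2,6) w=3 -- no cycle. Running total: 8
Skip edge (3,4) w=3 -- would create cycle
Skip edge (2,3) w=4 -- would create cycle
Add edge (1,5) w=5 -- no cycle. Running total: 13

MST edges: (1,6,w=1), (2,4,w=1), (1,3,w=3), (2,6,w=3), (1,5,w=5)
Total MST weight: 1 + 1 + 3 + 3 + 5 = 13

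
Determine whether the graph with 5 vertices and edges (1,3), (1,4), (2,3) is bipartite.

Step 1: Attempt 2-coloring using BFS:
  Start at vertex 1, assign color 0
  Color vertex 3 with color 1 (neighbor of 1)
  Color vertex 4 with color 1 (neighbor of 1)
  Color vertex 2 with color 0 (neighbor of 3)
  Start new component at vertex 5, assign color 0

Step 2: 2-coloring succeeded. No conflicts found.
  Set A (color 0): {1, 2, 5}
  Set B (color 1): {3, 4}

The graph is bipartite with partition {1, 2, 5}, {3, 4}.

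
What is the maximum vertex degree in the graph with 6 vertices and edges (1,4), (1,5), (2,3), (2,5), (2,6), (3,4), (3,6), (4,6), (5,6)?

Step 1: Count edges incident to each vertex:
  deg(1) = 2 (neighbors: 4, 5)
  deg(2) = 3 (neighbors: 3, 5, 6)
  deg(3) = 3 (neighbors: 2, 4, 6)
  deg(4) = 3 (neighbors: 1, 3, 6)
  deg(5) = 3 (neighbors: 1, 2, 6)
  deg(6) = 4 (neighbors: 2, 3, 4, 5)

Step 2: Find maximum:
  max(2, 3, 3, 3, 3, 4) = 4 (vertex 6)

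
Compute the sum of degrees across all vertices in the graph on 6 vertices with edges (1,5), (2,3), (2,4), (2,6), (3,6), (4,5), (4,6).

Step 1: Count edges incident to each vertex:
  deg(1) = 1 (neighbors: 5)
  deg(2) = 3 (neighbors: 3, 4, 6)
  deg(3) = 2 (neighbors: 2, 6)
  deg(4) = 3 (neighbors: 2, 5, 6)
  deg(5) = 2 (neighbors: 1, 4)
  deg(6) = 3 (neighbors: 2, 3, 4)

Step 2: Sum all degrees:
  1 + 3 + 2 + 3 + 2 + 3 = 14

Verification: sum of degrees = 2 * |E| = 2 * 7 = 14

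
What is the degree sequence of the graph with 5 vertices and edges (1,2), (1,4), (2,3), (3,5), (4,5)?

Step 1: Count edges incident to each vertex:
  deg(1) = 2 (neighbors: 2, 4)
  deg(2) = 2 (neighbors: 1, 3)
  deg(3) = 2 (neighbors: 2, 5)
  deg(4) = 2 (neighbors: 1, 5)
  deg(5) = 2 (neighbors: 3, 4)

Step 2: Sort degrees in non-increasing order:
  Degrees: [2, 2, 2, 2, 2] -> sorted: [2, 2, 2, 2, 2]

Degree sequence: [2, 2, 2, 2, 2]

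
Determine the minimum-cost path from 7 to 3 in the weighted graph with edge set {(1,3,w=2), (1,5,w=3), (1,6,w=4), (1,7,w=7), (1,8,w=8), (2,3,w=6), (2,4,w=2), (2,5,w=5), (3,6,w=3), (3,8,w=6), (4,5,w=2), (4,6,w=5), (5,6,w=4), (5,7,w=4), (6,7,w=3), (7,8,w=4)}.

Step 1: Build adjacency list with weights:
  1: 3(w=2), 5(w=3), 6(w=4), 7(w=7), 8(w=8)
  2: 3(w=6), 4(w=2), 5(w=5)
  3: 1(w=2), 2(w=6), 6(w=3), 8(w=6)
  4: 2(w=2), 5(w=2), 6(w=5)
  5: 1(w=3), 2(w=5), 4(w=2), 6(w=4), 7(w=4)
  6: 1(w=4), 3(w=3), 4(w=5), 5(w=4), 7(w=3)
  7: 1(w=7), 5(w=4), 6(w=3), 8(w=4)
  8: 1(w=8), 3(w=6), 7(w=4)

Step 2: Apply Dijkstra's algorithm from vertex 7:
  Visit vertex 7 (distance=0)
    Update dist[1] = 7
    Update dist[5] = 4
    Update dist[6] = 3
    Update dist[8] = 4
  Visit vertex 6 (distance=3)
    Update dist[3] = 6
    Update dist[4] = 8
  Visit vertex 5 (distance=4)
    Update dist[2] = 9
    Update dist[4] = 6
  Visit vertex 8 (distance=4)
  Visit vertex 3 (distance=6)

Step 3: Shortest path: 7 -> 6 -> 3
Total weight: 3 + 3 = 6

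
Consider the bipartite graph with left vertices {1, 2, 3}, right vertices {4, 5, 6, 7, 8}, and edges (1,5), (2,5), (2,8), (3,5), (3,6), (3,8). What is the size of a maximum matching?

Step 1: List the neighbors of each left vertex:
  1: 5
  2: 5, 8
  3: 5, 6, 8

Step 2: Greedily match left vertices, then look for augmenting paths:
  Match 1 -- 5
  Match 2 -- 8
  Match 3 -- 6
  No augmenting path remains.

Step 3: Verify this is maximum:
  Matching size 3 = min(|L|, |R|) = min(3, 5), which is an upper bound, so this matching is maximum.

Maximum matching: {(1,5), (2,8), (3,6)}
Size: 3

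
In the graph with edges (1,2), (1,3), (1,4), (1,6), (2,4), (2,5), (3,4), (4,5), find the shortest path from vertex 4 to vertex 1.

Step 1: Build adjacency list:
  1: 2, 3, 4, 6
  2: 1, 4, 5
  3: 1, 4
  4: 1, 2, 3, 5
  5: 2, 4
  6: 1

Step 2: BFS from vertex 4 to find shortest path to 1:
  vertex 1 reached at distance 1

Step 3: Shortest path: 4 -> 1
Path length: 1 edge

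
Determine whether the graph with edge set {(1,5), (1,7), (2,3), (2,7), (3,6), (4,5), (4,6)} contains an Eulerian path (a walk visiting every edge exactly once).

Step 1: Find the degree of each vertex:
  deg(1) = 2
  deg(2) = 2
  deg(3) = 2
  deg(4) = 2
  deg(5) = 2
  deg(6) = 2
  deg(7) = 2

Step 2: Count vertices with odd degree:
  All vertices have even degree (0 odd-degree vertices)

Step 3: Apply Euler's theorem:
  - Eulerian circuit exists iff graph is connected and all vertices have even degree
  - Eulerian path exists iff graph is connected and has 0 or 2 odd-degree vertices

Graph is connected with 0 odd-degree vertices.
Both Eulerian circuit and Eulerian path exist.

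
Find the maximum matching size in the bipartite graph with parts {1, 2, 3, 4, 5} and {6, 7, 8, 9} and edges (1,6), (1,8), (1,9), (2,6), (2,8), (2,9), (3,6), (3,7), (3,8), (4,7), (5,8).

Step 1: List the neighbors of each left vertex:
  1: 6, 8, 9
  2: 6, 8, 9
  3: 6, 7, 8
  4: 7
  5: 8

Step 2: Greedily match left vertices, then look for augmenting paths:
  Match 1 -- 6
  Match 2 -- 9
  Match 3 -- 7
  Match 5 -- 8
  No augmenting path remains.

Step 3: Verify this is maximum:
  Matching size 4 = min(|L|, |R|) = min(5, 4), which is an upper bound, so this matching is maximum.

Maximum matching: {(1,6), (2,9), (3,7), (5,8)}
Size: 4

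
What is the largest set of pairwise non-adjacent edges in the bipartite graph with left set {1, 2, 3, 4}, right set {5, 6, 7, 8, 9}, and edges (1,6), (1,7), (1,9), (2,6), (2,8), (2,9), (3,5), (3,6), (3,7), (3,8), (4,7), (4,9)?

Step 1: List the neighbors of each left vertex:
  1: 6, 7, 9
  2: 6, 8, 9
  3: 5, 6, 7, 8
  4: 7, 9

Step 2: Greedily match left vertices, then look for augmenting paths:
  Match 1 -- 6
  Match 2 -- 8
  Match 3 -- 5
  Match 4 -- 7
  No augmenting path remains.

Step 3: Verify this is maximum:
  Matching size 4 = min(|L|, |R|) = min(4, 5), which is an upper bound, so this matching is maximum.

Maximum matching: {(1,6), (2,8), (3,5), (4,7)}
Size: 4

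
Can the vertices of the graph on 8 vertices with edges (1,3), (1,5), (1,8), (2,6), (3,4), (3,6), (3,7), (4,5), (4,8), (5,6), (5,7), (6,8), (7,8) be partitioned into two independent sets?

Step 1: Attempt 2-coloring using BFS:
  Start at vertex 1, assign color 0
  Color vertex 3 with color 1 (neighbor of 1)
  Color vertex 5 with color 1 (neighbor of 1)
  Color vertex 8 with color 1 (neighbor of 1)
  Color vertex 4 with color 0 (neighbor of 3)
  Color vertex 6 with color 0 (neighbor of 3)
  Color vertex 7 with color 0 (neighbor of 3)
  Color vertex 2 with color 1 (neighbor of 6)

Step 2: 2-coloring succeeded. No conflicts found.
  Set A (color 0): {1, 4, 6, 7}
  Set B (color 1): {2, 3, 5, 8}

The graph is bipartite with partition {1, 4, 6, 7}, {2, 3, 5, 8}.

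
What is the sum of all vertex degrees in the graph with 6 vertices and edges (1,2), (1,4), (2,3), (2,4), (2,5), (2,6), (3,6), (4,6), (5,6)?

Step 1: Count edges incident to each vertex:
  deg(1) = 2 (neighbors: 2, 4)
  deg(2) = 5 (neighbors: 1, 3, 4, 5, 6)
  deg(3) = 2 (neighbors: 2, 6)
  deg(4) = 3 (neighbors: 1, 2, 6)
  deg(5) = 2 (neighbors: 2, 6)
  deg(6) = 4 (neighbors: 2, 3, 4, 5)

Step 2: Sum all degrees:
  2 + 5 + 2 + 3 + 2 + 4 = 18

Verification: sum of degrees = 2 * |E| = 2 * 9 = 18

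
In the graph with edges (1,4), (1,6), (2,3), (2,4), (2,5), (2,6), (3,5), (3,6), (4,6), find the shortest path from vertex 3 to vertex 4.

Step 1: Build adjacency list:
  1: 4, 6
  2: 3, 4, 5, 6
  3: 2, 5, 6
  4: 1, 2, 6
  5: 2, 3
  6: 1, 2, 3, 4

Step 2: BFS from vertex 3 to find shortest path to 4:
  vertex 2 reached at distance 1
  vertex 5 reached at distance 1
  vertex 6 reached at distance 1
  vertex 4 reached at distance 2

Step 3: Shortest path: 3 -> 6 -> 4
Path length: 2 edges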